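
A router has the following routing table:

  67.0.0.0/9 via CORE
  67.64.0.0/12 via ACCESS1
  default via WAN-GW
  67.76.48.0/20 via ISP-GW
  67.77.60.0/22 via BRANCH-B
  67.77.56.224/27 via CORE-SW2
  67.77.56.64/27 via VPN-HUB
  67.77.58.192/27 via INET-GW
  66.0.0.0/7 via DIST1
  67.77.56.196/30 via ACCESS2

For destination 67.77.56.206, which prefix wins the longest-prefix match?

67.64.0.0/12

Entries matching 67.77.56.206:
  0.0.0.0/0 (default, matches everything)
  66.0.0.0/7 (66.0.0.0 - 67.255.255.255)
  67.0.0.0/9 (67.0.0.0 - 67.127.255.255)
  67.64.0.0/12 (67.64.0.0 - 67.79.255.255)
Most specific is 67.64.0.0/12.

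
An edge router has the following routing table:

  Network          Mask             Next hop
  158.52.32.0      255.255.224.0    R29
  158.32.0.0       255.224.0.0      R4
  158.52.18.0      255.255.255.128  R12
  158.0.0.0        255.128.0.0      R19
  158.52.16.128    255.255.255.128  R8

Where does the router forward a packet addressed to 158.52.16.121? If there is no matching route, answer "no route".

Routes whose prefix contains 158.52.16.121:
  158.0.0.0/9 (158.0.0.0 - 158.127.255.255) -> R19
  158.32.0.0/11 (158.32.0.0 - 158.63.255.255) -> R4
More-specific entries that do NOT match:
  158.52.18.0/25 (158.52.18.0 - 158.52.18.127) does not contain 158.52.16.121
  158.52.16.128/25 (158.52.16.128 - 158.52.16.255) does not contain 158.52.16.121
  158.52.32.0/19 (158.52.32.0 - 158.52.63.255) does not contain 158.52.16.121
Longest matching prefix is /11 -> next hop R4.

R4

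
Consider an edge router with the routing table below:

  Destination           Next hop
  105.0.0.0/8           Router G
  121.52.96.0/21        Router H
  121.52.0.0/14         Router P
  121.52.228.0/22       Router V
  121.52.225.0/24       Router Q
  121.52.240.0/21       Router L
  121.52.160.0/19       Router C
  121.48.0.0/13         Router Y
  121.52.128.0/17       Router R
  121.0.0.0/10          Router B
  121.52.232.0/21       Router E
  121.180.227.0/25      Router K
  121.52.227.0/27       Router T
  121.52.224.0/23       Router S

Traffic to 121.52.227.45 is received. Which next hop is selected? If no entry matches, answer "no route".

Routes whose prefix contains 121.52.227.45:
  121.0.0.0/10 (121.0.0.0 - 121.63.255.255) -> Router B
  121.48.0.0/13 (121.48.0.0 - 121.55.255.255) -> Router Y
  121.52.0.0/14 (121.52.0.0 - 121.55.255.255) -> Router P
  121.52.128.0/17 (121.52.128.0 - 121.52.255.255) -> Router R
More-specific entries that do NOT match:
  121.52.227.0/27 (121.52.227.0 - 121.52.227.31) does not contain 121.52.227.45
  121.180.227.0/25 (121.180.227.0 - 121.180.227.127) does not contain 121.52.227.45
  121.52.225.0/24 (121.52.225.0 - 121.52.225.255) does not contain 121.52.227.45
  121.52.224.0/23 (121.52.224.0 - 121.52.225.255) does not contain 121.52.227.45
  121.52.228.0/22 (121.52.228.0 - 121.52.231.255) does not contain 121.52.227.45
  121.52.96.0/21 (121.52.96.0 - 121.52.103.255) does not contain 121.52.227.45
  121.52.240.0/21 (121.52.240.0 - 121.52.247.255) does not contain 121.52.227.45
  121.52.232.0/21 (121.52.232.0 - 121.52.239.255) does not contain 121.52.227.45
  121.52.160.0/19 (121.52.160.0 - 121.52.191.255) does not contain 121.52.227.45
Longest matching prefix is /17 -> next hop Router R.

Router R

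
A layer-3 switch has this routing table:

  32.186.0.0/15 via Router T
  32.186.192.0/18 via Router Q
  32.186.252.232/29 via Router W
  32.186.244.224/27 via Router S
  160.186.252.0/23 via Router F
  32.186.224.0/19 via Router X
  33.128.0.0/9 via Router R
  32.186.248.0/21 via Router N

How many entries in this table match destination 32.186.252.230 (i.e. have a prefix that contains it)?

Prefixes containing 32.186.252.230:
  32.186.0.0/15 (32.186.0.0 - 32.187.255.255)
  32.186.192.0/18 (32.186.192.0 - 32.186.255.255)
  32.186.224.0/19 (32.186.224.0 - 32.186.255.255)
  32.186.248.0/21 (32.186.248.0 - 32.186.255.255)
Total matching entries: 4.

4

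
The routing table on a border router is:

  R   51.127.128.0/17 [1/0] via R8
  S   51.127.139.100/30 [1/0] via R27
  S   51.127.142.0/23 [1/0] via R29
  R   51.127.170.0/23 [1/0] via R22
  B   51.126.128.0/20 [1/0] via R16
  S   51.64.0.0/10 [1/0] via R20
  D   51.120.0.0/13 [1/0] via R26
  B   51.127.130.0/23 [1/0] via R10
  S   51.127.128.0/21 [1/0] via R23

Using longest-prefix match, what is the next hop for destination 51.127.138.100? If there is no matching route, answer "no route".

R8

Routes whose prefix contains 51.127.138.100:
  51.64.0.0/10 (51.64.0.0 - 51.127.255.255) -> R20
  51.120.0.0/13 (51.120.0.0 - 51.127.255.255) -> R26
  51.127.128.0/17 (51.127.128.0 - 51.127.255.255) -> R8
More-specific entries that do NOT match:
  51.127.139.100/30 (51.127.139.100 - 51.127.139.103) does not contain 51.127.138.100
  51.127.142.0/23 (51.127.142.0 - 51.127.143.255) does not contain 51.127.138.100
  51.127.170.0/23 (51.127.170.0 - 51.127.171.255) does not contain 51.127.138.100
  51.127.130.0/23 (51.127.130.0 - 51.127.131.255) does not contain 51.127.138.100
  51.127.128.0/21 (51.127.128.0 - 51.127.135.255) does not contain 51.127.138.100
  51.126.128.0/20 (51.126.128.0 - 51.126.143.255) does not contain 51.127.138.100
Longest matching prefix is /17 -> next hop R8.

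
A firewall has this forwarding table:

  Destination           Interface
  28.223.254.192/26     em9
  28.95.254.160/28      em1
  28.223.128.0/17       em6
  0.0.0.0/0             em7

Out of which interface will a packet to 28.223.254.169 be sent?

Routes whose prefix contains 28.223.254.169:
  0.0.0.0/0 (default, matches everything) -> em7
  28.223.128.0/17 (28.223.128.0 - 28.223.255.255) -> em6
More-specific entries that do NOT match:
  28.95.254.160/28 (28.95.254.160 - 28.95.254.175) does not contain 28.223.254.169
  28.223.254.192/26 (28.223.254.192 - 28.223.254.255) does not contain 28.223.254.169
Longest matching prefix is /17 -> interface em6.

em6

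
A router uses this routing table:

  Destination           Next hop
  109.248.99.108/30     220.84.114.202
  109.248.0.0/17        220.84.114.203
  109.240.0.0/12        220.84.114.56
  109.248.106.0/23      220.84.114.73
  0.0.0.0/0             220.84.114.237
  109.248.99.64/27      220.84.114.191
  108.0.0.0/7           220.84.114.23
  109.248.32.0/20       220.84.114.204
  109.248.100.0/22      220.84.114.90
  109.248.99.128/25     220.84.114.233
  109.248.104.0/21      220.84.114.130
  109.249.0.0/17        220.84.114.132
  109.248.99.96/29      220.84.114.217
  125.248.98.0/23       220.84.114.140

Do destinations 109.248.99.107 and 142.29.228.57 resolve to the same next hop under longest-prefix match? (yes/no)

no

109.248.99.107: longest match 109.248.0.0/17 -> 220.84.114.203
142.29.228.57: longest match 0.0.0.0/0 -> 220.84.114.237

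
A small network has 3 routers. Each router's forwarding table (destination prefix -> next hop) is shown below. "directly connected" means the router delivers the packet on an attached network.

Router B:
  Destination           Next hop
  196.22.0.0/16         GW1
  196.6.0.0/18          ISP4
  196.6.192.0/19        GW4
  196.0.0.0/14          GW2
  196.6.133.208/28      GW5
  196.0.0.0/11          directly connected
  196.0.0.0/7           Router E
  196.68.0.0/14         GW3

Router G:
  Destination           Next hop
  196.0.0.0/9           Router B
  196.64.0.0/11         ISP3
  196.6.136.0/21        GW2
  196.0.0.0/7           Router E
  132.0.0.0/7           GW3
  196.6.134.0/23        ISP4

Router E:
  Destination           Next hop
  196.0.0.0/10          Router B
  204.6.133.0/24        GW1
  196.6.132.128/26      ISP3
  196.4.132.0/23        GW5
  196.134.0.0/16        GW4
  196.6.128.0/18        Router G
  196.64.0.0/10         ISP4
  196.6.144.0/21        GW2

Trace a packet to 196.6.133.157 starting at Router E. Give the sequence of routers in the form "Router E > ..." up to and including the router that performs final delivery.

Router E > Router G > Router B

At Router E: longest match for 196.6.133.157 is 196.6.128.0/18 -> Router G
At Router G: longest match for 196.6.133.157 is 196.0.0.0/9 -> Router B
At Router B: longest match for 196.6.133.157 is 196.0.0.0/11 -> directly connected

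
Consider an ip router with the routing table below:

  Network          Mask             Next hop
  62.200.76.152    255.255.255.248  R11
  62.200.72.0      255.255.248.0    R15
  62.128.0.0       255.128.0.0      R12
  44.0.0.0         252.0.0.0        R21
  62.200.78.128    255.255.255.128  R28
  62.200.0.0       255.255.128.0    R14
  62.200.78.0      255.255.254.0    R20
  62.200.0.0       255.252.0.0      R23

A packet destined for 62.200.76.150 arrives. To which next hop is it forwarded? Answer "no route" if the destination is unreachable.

Routes whose prefix contains 62.200.76.150:
  62.128.0.0/9 (62.128.0.0 - 62.255.255.255) -> R12
  62.200.0.0/14 (62.200.0.0 - 62.203.255.255) -> R23
  62.200.0.0/17 (62.200.0.0 - 62.200.127.255) -> R14
  62.200.72.0/21 (62.200.72.0 - 62.200.79.255) -> R15
More-specific entries that do NOT match:
  62.200.76.152/29 (62.200.76.152 - 62.200.76.159) does not contain 62.200.76.150
  62.200.78.128/25 (62.200.78.128 - 62.200.78.255) does not contain 62.200.76.150
  62.200.78.0/23 (62.200.78.0 - 62.200.79.255) does not contain 62.200.76.150
Longest matching prefix is /21 -> next hop R15.

R15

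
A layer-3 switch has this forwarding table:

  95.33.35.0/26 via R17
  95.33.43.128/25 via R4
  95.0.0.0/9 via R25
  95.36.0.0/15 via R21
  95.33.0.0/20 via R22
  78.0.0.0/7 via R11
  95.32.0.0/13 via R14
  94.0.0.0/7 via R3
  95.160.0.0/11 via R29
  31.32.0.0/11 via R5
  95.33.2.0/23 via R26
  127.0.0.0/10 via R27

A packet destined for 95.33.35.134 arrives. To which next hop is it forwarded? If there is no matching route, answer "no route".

R14

Routes whose prefix contains 95.33.35.134:
  94.0.0.0/7 (94.0.0.0 - 95.255.255.255) -> R3
  95.0.0.0/9 (95.0.0.0 - 95.127.255.255) -> R25
  95.32.0.0/13 (95.32.0.0 - 95.39.255.255) -> R14
More-specific entries that do NOT match:
  95.33.35.0/26 (95.33.35.0 - 95.33.35.63) does not contain 95.33.35.134
  95.33.43.128/25 (95.33.43.128 - 95.33.43.255) does not contain 95.33.35.134
  95.33.2.0/23 (95.33.2.0 - 95.33.3.255) does not contain 95.33.35.134
  95.33.0.0/20 (95.33.0.0 - 95.33.15.255) does not contain 95.33.35.134
  95.36.0.0/15 (95.36.0.0 - 95.37.255.255) does not contain 95.33.35.134
Longest matching prefix is /13 -> next hop R14.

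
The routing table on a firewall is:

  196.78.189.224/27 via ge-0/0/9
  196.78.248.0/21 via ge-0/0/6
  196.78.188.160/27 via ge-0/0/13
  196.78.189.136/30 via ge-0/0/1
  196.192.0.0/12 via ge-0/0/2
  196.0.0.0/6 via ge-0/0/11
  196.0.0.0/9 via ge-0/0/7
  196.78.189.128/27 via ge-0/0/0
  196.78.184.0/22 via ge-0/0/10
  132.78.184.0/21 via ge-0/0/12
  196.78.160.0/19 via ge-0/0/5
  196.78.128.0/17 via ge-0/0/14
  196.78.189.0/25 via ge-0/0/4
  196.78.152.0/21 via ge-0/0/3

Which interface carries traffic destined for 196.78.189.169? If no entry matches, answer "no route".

Routes whose prefix contains 196.78.189.169:
  196.0.0.0/6 (196.0.0.0 - 199.255.255.255) -> ge-0/0/11
  196.0.0.0/9 (196.0.0.0 - 196.127.255.255) -> ge-0/0/7
  196.78.128.0/17 (196.78.128.0 - 196.78.255.255) -> ge-0/0/14
  196.78.160.0/19 (196.78.160.0 - 196.78.191.255) -> ge-0/0/5
More-specific entries that do NOT match:
  196.78.189.136/30 (196.78.189.136 - 196.78.189.139) does not contain 196.78.189.169
  196.78.189.224/27 (196.78.189.224 - 196.78.189.255) does not contain 196.78.189.169
  196.78.188.160/27 (196.78.188.160 - 196.78.188.191) does not contain 196.78.189.169
  196.78.189.128/27 (196.78.189.128 - 196.78.189.159) does not contain 196.78.189.169
  196.78.189.0/25 (196.78.189.0 - 196.78.189.127) does not contain 196.78.189.169
  196.78.184.0/22 (196.78.184.0 - 196.78.187.255) does not contain 196.78.189.169
  196.78.248.0/21 (196.78.248.0 - 196.78.255.255) does not contain 196.78.189.169
  132.78.184.0/21 (132.78.184.0 - 132.78.191.255) does not contain 196.78.189.169
  196.78.152.0/21 (196.78.152.0 - 196.78.159.255) does not contain 196.78.189.169
Longest matching prefix is /19 -> interface ge-0/0/5.

ge-0/0/5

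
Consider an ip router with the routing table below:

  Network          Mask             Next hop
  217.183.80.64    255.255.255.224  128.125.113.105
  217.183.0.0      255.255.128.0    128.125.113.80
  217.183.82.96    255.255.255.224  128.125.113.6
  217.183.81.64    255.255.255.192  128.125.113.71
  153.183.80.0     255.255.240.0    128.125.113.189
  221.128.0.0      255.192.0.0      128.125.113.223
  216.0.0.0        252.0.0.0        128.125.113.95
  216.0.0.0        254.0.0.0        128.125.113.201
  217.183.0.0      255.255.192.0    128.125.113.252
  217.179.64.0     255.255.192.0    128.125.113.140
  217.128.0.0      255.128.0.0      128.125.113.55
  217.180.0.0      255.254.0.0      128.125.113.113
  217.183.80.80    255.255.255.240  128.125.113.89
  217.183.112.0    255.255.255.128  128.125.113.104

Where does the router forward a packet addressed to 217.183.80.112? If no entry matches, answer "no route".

Routes whose prefix contains 217.183.80.112:
  216.0.0.0/6 (216.0.0.0 - 219.255.255.255) -> 128.125.113.95
  216.0.0.0/7 (216.0.0.0 - 217.255.255.255) -> 128.125.113.201
  217.128.0.0/9 (217.128.0.0 - 217.255.255.255) -> 128.125.113.55
  217.183.0.0/17 (217.183.0.0 - 217.183.127.255) -> 128.125.113.80
More-specific entries that do NOT match:
  217.183.80.80/28 (217.183.80.80 - 217.183.80.95) does not contain 217.183.80.112
  217.183.80.64/27 (217.183.80.64 - 217.183.80.95) does not contain 217.183.80.112
  217.183.82.96/27 (217.183.82.96 - 217.183.82.127) does not contain 217.183.80.112
  217.183.81.64/26 (217.183.81.64 - 217.183.81.127) does not contain 217.183.80.112
  217.183.112.0/25 (217.183.112.0 - 217.183.112.127) does not contain 217.183.80.112
  153.183.80.0/20 (153.183.80.0 - 153.183.95.255) does not contain 217.183.80.112
  217.183.0.0/18 (217.183.0.0 - 217.183.63.255) does not contain 217.183.80.112
  217.179.64.0/18 (217.179.64.0 - 217.179.127.255) does not contain 217.183.80.112
Longest matching prefix is /17 -> next hop 128.125.113.80.

128.125.113.80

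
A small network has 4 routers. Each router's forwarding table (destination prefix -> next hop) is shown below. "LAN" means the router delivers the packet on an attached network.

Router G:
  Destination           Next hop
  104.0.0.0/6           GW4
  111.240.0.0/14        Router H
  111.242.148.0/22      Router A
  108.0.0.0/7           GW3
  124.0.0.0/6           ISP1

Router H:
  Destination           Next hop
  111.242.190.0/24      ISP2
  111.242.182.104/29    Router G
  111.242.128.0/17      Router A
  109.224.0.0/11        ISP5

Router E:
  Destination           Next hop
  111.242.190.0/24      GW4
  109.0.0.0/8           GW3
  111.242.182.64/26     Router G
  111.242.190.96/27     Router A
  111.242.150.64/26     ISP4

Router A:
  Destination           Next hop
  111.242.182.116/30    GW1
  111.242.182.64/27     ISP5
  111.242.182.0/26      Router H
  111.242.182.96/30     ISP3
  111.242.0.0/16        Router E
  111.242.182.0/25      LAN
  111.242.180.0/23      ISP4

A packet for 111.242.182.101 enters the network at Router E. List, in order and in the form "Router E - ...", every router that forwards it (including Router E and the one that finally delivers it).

Router E - Router G - Router H - Router A

At Router E: longest match for 111.242.182.101 is 111.242.182.64/26 -> Router G
At Router G: longest match for 111.242.182.101 is 111.240.0.0/14 -> Router H
At Router H: longest match for 111.242.182.101 is 111.242.128.0/17 -> Router A
At Router A: longest match for 111.242.182.101 is 111.242.182.0/25 -> LAN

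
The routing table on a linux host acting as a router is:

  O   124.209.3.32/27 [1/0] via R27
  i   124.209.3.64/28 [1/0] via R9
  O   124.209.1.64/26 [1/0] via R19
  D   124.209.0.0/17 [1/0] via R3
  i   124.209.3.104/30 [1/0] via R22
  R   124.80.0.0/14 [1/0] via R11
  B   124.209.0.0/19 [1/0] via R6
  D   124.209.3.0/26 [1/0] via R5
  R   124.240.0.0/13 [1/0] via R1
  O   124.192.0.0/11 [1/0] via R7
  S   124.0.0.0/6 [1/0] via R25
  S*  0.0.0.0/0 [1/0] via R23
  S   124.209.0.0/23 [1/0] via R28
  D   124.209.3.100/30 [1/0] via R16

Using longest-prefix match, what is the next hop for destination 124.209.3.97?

R6

Routes whose prefix contains 124.209.3.97:
  0.0.0.0/0 (default, matches everything) -> R23
  124.0.0.0/6 (124.0.0.0 - 127.255.255.255) -> R25
  124.192.0.0/11 (124.192.0.0 - 124.223.255.255) -> R7
  124.209.0.0/17 (124.209.0.0 - 124.209.127.255) -> R3
  124.209.0.0/19 (124.209.0.0 - 124.209.31.255) -> R6
More-specific entries that do NOT match:
  124.209.3.104/30 (124.209.3.104 - 124.209.3.107) does not contain 124.209.3.97
  124.209.3.100/30 (124.209.3.100 - 124.209.3.103) does not contain 124.209.3.97
  124.209.3.64/28 (124.209.3.64 - 124.209.3.79) does not contain 124.209.3.97
  124.209.3.32/27 (124.209.3.32 - 124.209.3.63) does not contain 124.209.3.97
  124.209.1.64/26 (124.209.1.64 - 124.209.1.127) does not contain 124.209.3.97
  124.209.3.0/26 (124.209.3.0 - 124.209.3.63) does not contain 124.209.3.97
  124.209.0.0/23 (124.209.0.0 - 124.209.1.255) does not contain 124.209.3.97
Longest matching prefix is /19 -> next hop R6.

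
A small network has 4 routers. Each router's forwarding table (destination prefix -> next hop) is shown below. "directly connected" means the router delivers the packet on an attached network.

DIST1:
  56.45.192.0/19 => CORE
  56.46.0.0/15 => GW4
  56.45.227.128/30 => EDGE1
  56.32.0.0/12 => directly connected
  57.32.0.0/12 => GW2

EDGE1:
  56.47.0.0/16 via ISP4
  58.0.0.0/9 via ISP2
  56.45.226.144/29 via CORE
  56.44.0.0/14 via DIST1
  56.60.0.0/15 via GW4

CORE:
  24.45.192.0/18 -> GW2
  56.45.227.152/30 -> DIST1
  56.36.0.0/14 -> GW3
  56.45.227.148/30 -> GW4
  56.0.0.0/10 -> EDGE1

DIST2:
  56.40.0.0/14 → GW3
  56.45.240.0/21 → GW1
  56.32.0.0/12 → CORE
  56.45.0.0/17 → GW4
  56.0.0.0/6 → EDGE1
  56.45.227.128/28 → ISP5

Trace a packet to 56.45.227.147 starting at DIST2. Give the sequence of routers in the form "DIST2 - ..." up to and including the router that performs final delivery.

At DIST2: longest match for 56.45.227.147 is 56.32.0.0/12 -> CORE
At CORE: longest match for 56.45.227.147 is 56.0.0.0/10 -> EDGE1
At EDGE1: longest match for 56.45.227.147 is 56.44.0.0/14 -> DIST1
At DIST1: longest match for 56.45.227.147 is 56.32.0.0/12 -> directly connected

DIST2 - CORE - EDGE1 - DIST1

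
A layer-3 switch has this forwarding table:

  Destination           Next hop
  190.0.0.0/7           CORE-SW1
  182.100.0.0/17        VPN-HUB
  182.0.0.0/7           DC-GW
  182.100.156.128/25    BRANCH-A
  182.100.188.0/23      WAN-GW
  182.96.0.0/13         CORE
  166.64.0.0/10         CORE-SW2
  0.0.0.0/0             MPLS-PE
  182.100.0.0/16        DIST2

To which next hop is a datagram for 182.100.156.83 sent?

Routes whose prefix contains 182.100.156.83:
  0.0.0.0/0 (default, matches everything) -> MPLS-PE
  182.0.0.0/7 (182.0.0.0 - 183.255.255.255) -> DC-GW
  182.96.0.0/13 (182.96.0.0 - 182.103.255.255) -> CORE
  182.100.0.0/16 (182.100.0.0 - 182.100.255.255) -> DIST2
More-specific entries that do NOT match:
  182.100.156.128/25 (182.100.156.128 - 182.100.156.255) does not contain 182.100.156.83
  182.100.188.0/23 (182.100.188.0 - 182.100.189.255) does not contain 182.100.156.83
  182.100.0.0/17 (182.100.0.0 - 182.100.127.255) does not contain 182.100.156.83
Longest matching prefix is /16 -> next hop DIST2.

DIST2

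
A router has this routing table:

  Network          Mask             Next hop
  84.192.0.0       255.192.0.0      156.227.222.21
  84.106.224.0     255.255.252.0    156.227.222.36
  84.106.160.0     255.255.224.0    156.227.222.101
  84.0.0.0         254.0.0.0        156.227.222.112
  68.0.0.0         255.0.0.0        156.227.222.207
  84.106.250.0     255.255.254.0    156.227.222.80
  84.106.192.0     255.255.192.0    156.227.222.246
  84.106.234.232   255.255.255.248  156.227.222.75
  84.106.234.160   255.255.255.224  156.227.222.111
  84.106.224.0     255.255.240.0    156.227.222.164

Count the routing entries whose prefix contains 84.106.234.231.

Prefixes containing 84.106.234.231:
  84.0.0.0/7 (84.0.0.0 - 85.255.255.255)
  84.106.192.0/18 (84.106.192.0 - 84.106.255.255)
  84.106.224.0/20 (84.106.224.0 - 84.106.239.255)
Total matching entries: 3.

3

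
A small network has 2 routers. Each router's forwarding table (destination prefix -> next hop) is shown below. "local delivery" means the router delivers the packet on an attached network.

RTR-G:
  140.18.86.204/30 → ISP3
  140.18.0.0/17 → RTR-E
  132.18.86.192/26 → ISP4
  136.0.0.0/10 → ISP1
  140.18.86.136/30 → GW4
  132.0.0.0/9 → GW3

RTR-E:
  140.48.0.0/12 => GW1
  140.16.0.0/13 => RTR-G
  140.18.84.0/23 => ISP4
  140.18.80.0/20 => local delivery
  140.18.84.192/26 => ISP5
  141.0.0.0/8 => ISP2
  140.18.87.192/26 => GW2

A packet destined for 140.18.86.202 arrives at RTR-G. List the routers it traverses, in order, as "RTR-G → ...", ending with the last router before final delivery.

At RTR-G: longest match for 140.18.86.202 is 140.18.0.0/17 -> RTR-E
At RTR-E: longest match for 140.18.86.202 is 140.18.80.0/20 -> local delivery

RTR-G → RTR-E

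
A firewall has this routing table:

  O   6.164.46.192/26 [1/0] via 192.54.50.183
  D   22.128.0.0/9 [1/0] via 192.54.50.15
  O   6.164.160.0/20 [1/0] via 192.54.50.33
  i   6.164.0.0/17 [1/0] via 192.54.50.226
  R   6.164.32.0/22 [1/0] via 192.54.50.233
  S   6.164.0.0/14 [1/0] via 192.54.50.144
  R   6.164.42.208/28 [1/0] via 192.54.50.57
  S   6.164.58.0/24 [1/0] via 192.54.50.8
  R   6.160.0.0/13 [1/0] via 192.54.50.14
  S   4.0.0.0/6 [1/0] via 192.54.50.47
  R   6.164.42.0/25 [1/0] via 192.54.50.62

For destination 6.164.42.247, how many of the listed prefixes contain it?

Prefixes containing 6.164.42.247:
  4.0.0.0/6 (4.0.0.0 - 7.255.255.255)
  6.160.0.0/13 (6.160.0.0 - 6.167.255.255)
  6.164.0.0/14 (6.164.0.0 - 6.167.255.255)
  6.164.0.0/17 (6.164.0.0 - 6.164.127.255)
Total matching entries: 4.

4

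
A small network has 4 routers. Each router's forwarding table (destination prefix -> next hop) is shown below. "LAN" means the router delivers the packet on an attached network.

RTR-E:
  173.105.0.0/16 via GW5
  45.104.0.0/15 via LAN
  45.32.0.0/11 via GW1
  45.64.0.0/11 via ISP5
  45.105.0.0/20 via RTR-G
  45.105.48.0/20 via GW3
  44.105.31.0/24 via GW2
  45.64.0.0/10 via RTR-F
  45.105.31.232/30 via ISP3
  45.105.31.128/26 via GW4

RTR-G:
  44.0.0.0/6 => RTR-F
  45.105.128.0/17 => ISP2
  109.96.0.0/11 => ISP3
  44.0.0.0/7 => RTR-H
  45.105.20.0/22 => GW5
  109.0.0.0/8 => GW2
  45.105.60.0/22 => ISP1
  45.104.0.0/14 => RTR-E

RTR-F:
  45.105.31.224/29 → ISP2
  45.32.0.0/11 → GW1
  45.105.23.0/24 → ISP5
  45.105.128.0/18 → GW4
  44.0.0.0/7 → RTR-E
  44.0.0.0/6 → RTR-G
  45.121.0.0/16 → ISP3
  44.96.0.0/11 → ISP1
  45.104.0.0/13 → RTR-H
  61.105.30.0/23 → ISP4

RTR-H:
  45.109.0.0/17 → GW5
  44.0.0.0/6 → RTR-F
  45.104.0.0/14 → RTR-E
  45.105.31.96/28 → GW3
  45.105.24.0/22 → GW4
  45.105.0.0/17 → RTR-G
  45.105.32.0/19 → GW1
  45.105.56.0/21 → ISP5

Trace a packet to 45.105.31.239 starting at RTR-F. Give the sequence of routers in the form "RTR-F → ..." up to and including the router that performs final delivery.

At RTR-F: longest match for 45.105.31.239 is 45.104.0.0/13 -> RTR-H
At RTR-H: longest match for 45.105.31.239 is 45.105.0.0/17 -> RTR-G
At RTR-G: longest match for 45.105.31.239 is 45.104.0.0/14 -> RTR-E
At RTR-E: longest match for 45.105.31.239 is 45.104.0.0/15 -> LAN

RTR-F → RTR-H → RTR-G → RTR-E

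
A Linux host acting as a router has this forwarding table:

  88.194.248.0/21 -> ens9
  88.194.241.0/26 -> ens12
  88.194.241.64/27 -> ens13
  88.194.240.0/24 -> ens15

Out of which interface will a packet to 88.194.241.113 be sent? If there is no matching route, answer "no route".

No entry's prefix contains 88.194.241.113; there is no default route.

no route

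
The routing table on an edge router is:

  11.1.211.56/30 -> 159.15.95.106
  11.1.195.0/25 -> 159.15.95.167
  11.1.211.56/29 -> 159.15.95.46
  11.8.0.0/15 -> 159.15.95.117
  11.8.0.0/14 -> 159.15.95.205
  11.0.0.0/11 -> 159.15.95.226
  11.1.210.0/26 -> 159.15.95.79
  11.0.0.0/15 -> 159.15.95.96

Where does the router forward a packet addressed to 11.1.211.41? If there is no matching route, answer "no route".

159.15.95.96

Routes whose prefix contains 11.1.211.41:
  11.0.0.0/11 (11.0.0.0 - 11.31.255.255) -> 159.15.95.226
  11.0.0.0/15 (11.0.0.0 - 11.1.255.255) -> 159.15.95.96
More-specific entries that do NOT match:
  11.1.211.56/30 (11.1.211.56 - 11.1.211.59) does not contain 11.1.211.41
  11.1.211.56/29 (11.1.211.56 - 11.1.211.63) does not contain 11.1.211.41
  11.1.210.0/26 (11.1.210.0 - 11.1.210.63) does not contain 11.1.211.41
  11.1.195.0/25 (11.1.195.0 - 11.1.195.127) does not contain 11.1.211.41
Longest matching prefix is /15 -> next hop 159.15.95.96.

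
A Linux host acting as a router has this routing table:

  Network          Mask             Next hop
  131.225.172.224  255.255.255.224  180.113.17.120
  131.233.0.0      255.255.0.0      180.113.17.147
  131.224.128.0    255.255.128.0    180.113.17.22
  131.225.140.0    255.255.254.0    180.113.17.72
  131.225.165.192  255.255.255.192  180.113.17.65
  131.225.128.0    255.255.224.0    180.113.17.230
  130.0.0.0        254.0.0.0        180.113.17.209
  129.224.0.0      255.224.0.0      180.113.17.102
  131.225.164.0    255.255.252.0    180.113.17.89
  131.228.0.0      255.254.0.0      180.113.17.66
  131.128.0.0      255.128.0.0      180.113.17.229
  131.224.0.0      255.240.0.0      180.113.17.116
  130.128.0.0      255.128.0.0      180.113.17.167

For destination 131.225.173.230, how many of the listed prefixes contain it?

3

Prefixes containing 131.225.173.230:
  130.0.0.0/7 (130.0.0.0 - 131.255.255.255)
  131.128.0.0/9 (131.128.0.0 - 131.255.255.255)
  131.224.0.0/12 (131.224.0.0 - 131.239.255.255)
Total matching entries: 3.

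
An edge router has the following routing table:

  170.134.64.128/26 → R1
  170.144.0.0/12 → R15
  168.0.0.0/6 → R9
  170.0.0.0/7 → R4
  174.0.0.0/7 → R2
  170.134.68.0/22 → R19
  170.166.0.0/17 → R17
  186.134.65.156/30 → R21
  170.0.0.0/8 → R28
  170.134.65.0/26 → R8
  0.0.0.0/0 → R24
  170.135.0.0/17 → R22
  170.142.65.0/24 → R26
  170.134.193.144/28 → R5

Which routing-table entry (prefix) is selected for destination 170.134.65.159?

170.0.0.0/8

Entries matching 170.134.65.159:
  0.0.0.0/0 (default, matches everything)
  168.0.0.0/6 (168.0.0.0 - 171.255.255.255)
  170.0.0.0/7 (170.0.0.0 - 171.255.255.255)
  170.0.0.0/8 (170.0.0.0 - 170.255.255.255)
Most specific is 170.0.0.0/8.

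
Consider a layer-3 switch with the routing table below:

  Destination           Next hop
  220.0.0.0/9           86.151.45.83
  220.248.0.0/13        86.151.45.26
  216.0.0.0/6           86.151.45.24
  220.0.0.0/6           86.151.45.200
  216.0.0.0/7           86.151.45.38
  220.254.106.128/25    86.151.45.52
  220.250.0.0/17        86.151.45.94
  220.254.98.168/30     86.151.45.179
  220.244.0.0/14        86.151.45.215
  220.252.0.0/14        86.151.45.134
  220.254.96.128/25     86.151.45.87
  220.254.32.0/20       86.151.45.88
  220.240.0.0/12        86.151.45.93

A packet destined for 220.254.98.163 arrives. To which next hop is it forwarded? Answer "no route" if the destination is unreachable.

86.151.45.134

Routes whose prefix contains 220.254.98.163:
  220.0.0.0/6 (220.0.0.0 - 223.255.255.255) -> 86.151.45.200
  220.240.0.0/12 (220.240.0.0 - 220.255.255.255) -> 86.151.45.93
  220.248.0.0/13 (220.248.0.0 - 220.255.255.255) -> 86.151.45.26
  220.252.0.0/14 (220.252.0.0 - 220.255.255.255) -> 86.151.45.134
More-specific entries that do NOT match:
  220.254.98.168/30 (220.254.98.168 - 220.254.98.171) does not contain 220.254.98.163
  220.254.106.128/25 (220.254.106.128 - 220.254.106.255) does not contain 220.254.98.163
  220.254.96.128/25 (220.254.96.128 - 220.254.96.255) does not contain 220.254.98.163
  220.254.32.0/20 (220.254.32.0 - 220.254.47.255) does not contain 220.254.98.163
  220.250.0.0/17 (220.250.0.0 - 220.250.127.255) does not contain 220.254.98.163
Longest matching prefix is /14 -> next hop 86.151.45.134.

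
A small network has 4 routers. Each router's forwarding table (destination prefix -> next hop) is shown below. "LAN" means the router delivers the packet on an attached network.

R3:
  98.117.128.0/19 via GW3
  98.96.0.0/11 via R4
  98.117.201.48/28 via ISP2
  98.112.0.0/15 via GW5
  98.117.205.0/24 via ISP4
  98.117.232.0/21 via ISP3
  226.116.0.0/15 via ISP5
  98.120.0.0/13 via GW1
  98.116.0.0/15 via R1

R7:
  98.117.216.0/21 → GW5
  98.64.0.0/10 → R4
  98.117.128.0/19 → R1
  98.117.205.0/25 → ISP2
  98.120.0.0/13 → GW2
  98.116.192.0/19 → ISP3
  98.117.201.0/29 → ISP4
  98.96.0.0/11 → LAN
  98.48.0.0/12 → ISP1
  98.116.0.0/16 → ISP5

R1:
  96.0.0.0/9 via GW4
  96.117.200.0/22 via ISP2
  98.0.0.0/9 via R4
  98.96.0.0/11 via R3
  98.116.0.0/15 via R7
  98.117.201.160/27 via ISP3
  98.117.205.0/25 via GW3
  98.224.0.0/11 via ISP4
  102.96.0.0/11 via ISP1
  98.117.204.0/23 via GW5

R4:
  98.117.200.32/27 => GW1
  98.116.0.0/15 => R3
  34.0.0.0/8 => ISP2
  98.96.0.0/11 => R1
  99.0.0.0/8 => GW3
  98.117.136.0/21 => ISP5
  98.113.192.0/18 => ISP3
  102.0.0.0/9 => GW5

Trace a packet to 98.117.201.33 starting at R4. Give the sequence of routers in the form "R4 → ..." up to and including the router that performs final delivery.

At R4: longest match for 98.117.201.33 is 98.116.0.0/15 -> R3
At R3: longest match for 98.117.201.33 is 98.116.0.0/15 -> R1
At R1: longest match for 98.117.201.33 is 98.116.0.0/15 -> R7
At R7: longest match for 98.117.201.33 is 98.96.0.0/11 -> LAN

R4 → R3 → R1 → R7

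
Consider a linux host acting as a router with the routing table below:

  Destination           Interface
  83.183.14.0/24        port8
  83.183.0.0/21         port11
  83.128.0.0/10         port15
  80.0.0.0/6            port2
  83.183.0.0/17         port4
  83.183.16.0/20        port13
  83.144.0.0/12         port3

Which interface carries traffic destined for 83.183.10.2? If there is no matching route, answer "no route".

Routes whose prefix contains 83.183.10.2:
  80.0.0.0/6 (80.0.0.0 - 83.255.255.255) -> port2
  83.128.0.0/10 (83.128.0.0 - 83.191.255.255) -> port15
  83.183.0.0/17 (83.183.0.0 - 83.183.127.255) -> port4
More-specific entries that do NOT match:
  83.183.14.0/24 (83.183.14.0 - 83.183.14.255) does not contain 83.183.10.2
  83.183.0.0/21 (83.183.0.0 - 83.183.7.255) does not contain 83.183.10.2
  83.183.16.0/20 (83.183.16.0 - 83.183.31.255) does not contain 83.183.10.2
Longest matching prefix is /17 -> interface port4.

port4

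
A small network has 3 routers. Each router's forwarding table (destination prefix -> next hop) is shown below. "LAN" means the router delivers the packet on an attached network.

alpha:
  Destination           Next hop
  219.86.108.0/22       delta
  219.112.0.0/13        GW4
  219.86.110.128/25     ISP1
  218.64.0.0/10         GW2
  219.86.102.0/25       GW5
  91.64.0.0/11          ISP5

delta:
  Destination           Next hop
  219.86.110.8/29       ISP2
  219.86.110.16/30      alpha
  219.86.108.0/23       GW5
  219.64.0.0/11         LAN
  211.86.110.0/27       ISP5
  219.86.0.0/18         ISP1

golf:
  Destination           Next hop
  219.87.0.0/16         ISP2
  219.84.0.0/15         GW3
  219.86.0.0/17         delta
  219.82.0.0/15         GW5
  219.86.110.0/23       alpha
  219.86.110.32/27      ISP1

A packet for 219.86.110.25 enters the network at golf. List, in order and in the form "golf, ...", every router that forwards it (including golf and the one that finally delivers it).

golf, alpha, delta

At golf: longest match for 219.86.110.25 is 219.86.110.0/23 -> alpha
At alpha: longest match for 219.86.110.25 is 219.86.108.0/22 -> delta
At delta: longest match for 219.86.110.25 is 219.64.0.0/11 -> LAN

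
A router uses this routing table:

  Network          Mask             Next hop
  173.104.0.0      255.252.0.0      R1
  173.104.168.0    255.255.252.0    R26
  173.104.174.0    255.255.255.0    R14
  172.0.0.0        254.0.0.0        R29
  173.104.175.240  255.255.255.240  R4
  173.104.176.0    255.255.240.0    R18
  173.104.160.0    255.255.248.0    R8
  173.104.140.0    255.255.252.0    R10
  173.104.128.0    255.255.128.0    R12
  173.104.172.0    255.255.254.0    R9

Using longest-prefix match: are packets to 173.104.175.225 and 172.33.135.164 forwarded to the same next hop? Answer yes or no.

173.104.175.225: longest match 173.104.128.0/17 -> R12
172.33.135.164: longest match 172.0.0.0/7 -> R29

no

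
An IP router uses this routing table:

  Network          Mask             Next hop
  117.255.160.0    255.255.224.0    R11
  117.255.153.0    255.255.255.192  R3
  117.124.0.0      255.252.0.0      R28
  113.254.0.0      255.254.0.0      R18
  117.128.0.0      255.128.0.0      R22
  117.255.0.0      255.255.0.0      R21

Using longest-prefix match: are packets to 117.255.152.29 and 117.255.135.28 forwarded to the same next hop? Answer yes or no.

yes

117.255.152.29: longest match 117.255.0.0/16 -> R21
117.255.135.28: longest match 117.255.0.0/16 -> R21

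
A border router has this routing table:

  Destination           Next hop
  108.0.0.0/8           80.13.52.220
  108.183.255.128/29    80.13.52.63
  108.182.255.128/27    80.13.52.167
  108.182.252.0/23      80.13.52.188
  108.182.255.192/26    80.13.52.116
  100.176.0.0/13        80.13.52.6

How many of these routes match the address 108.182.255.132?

Prefixes containing 108.182.255.132:
  108.0.0.0/8 (108.0.0.0 - 108.255.255.255)
  108.182.255.128/27 (108.182.255.128 - 108.182.255.159)
Total matching entries: 2.

2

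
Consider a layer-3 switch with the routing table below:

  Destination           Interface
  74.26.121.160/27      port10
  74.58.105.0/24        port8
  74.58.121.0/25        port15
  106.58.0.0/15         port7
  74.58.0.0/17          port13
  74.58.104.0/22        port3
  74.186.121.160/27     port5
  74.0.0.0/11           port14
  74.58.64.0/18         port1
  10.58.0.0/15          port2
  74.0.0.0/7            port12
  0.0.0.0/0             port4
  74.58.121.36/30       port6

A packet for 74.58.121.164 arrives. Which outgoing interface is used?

port1

Routes whose prefix contains 74.58.121.164:
  0.0.0.0/0 (default, matches everything) -> port4
  74.0.0.0/7 (74.0.0.0 - 75.255.255.255) -> port12
  74.58.0.0/17 (74.58.0.0 - 74.58.127.255) -> port13
  74.58.64.0/18 (74.58.64.0 - 74.58.127.255) -> port1
More-specific entries that do NOT match:
  74.58.121.36/30 (74.58.121.36 - 74.58.121.39) does not contain 74.58.121.164
  74.26.121.160/27 (74.26.121.160 - 74.26.121.191) does not contain 74.58.121.164
  74.186.121.160/27 (74.186.121.160 - 74.186.121.191) does not contain 74.58.121.164
  74.58.121.0/25 (74.58.121.0 - 74.58.121.127) does not contain 74.58.121.164
  74.58.105.0/24 (74.58.105.0 - 74.58.105.255) does not contain 74.58.121.164
  74.58.104.0/22 (74.58.104.0 - 74.58.107.255) does not contain 74.58.121.164
Longest matching prefix is /18 -> interface port1.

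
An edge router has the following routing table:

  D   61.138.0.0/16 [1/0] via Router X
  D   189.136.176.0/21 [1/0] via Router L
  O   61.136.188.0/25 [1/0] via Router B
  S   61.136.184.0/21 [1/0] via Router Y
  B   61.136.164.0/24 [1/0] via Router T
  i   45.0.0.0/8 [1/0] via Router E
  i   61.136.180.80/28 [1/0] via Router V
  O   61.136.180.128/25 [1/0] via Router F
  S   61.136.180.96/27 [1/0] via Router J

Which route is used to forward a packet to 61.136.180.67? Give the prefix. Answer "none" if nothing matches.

61.136.180.67 is outside every listed prefix and there is no default route.

none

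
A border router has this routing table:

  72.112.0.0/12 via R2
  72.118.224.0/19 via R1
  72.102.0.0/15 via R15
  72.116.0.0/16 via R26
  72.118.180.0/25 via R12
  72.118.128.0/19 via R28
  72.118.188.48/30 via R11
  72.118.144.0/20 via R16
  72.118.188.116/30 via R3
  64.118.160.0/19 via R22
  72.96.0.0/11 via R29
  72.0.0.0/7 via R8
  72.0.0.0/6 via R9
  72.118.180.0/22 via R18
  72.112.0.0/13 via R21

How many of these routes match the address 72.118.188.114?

5

Prefixes containing 72.118.188.114:
  72.0.0.0/6 (72.0.0.0 - 75.255.255.255)
  72.0.0.0/7 (72.0.0.0 - 73.255.255.255)
  72.96.0.0/11 (72.96.0.0 - 72.127.255.255)
  72.112.0.0/12 (72.112.0.0 - 72.127.255.255)
  72.112.0.0/13 (72.112.0.0 - 72.119.255.255)
Total matching entries: 5.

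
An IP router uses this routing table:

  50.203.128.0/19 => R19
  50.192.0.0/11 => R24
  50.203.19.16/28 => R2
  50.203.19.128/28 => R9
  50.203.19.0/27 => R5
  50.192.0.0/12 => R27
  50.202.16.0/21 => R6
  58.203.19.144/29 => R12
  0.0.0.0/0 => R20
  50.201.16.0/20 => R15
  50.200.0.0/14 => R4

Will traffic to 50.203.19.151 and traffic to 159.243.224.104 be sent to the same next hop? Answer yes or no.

50.203.19.151: longest match 50.200.0.0/14 -> R4
159.243.224.104: longest match 0.0.0.0/0 -> R20

no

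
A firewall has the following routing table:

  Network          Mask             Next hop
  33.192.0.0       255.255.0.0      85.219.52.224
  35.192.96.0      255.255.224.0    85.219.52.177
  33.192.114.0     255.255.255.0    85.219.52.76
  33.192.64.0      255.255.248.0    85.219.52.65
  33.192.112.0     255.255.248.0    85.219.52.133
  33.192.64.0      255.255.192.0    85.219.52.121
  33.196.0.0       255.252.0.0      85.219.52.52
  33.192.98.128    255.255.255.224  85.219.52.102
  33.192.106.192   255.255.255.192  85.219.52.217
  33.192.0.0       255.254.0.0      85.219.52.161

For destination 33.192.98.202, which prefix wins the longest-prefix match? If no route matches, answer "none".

Entries matching 33.192.98.202:
  33.192.0.0/15 (33.192.0.0 - 33.193.255.255)
  33.192.0.0/16 (33.192.0.0 - 33.192.255.255)
  33.192.64.0/18 (33.192.64.0 - 33.192.127.255)
Most specific is 33.192.64.0/18.

33.192.64.0/18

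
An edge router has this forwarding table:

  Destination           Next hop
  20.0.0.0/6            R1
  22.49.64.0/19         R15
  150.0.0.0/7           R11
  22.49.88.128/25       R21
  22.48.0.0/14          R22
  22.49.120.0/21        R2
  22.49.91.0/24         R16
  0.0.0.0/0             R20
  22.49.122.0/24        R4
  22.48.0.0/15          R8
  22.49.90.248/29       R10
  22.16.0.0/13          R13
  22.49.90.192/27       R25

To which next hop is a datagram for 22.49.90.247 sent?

R15

Routes whose prefix contains 22.49.90.247:
  0.0.0.0/0 (default, matches everything) -> R20
  20.0.0.0/6 (20.0.0.0 - 23.255.255.255) -> R1
  22.48.0.0/14 (22.48.0.0 - 22.51.255.255) -> R22
  22.48.0.0/15 (22.48.0.0 - 22.49.255.255) -> R8
  22.49.64.0/19 (22.49.64.0 - 22.49.95.255) -> R15
More-specific entries that do NOT match:
  22.49.90.248/29 (22.49.90.248 - 22.49.90.255) does not contain 22.49.90.247
  22.49.90.192/27 (22.49.90.192 - 22.49.90.223) does not contain 22.49.90.247
  22.49.88.128/25 (22.49.88.128 - 22.49.88.255) does not contain 22.49.90.247
  22.49.91.0/24 (22.49.91.0 - 22.49.91.255) does not contain 22.49.90.247
  22.49.122.0/24 (22.49.122.0 - 22.49.122.255) does not contain 22.49.90.247
  22.49.120.0/21 (22.49.120.0 - 22.49.127.255) does not contain 22.49.90.247
Longest matching prefix is /19 -> next hop R15.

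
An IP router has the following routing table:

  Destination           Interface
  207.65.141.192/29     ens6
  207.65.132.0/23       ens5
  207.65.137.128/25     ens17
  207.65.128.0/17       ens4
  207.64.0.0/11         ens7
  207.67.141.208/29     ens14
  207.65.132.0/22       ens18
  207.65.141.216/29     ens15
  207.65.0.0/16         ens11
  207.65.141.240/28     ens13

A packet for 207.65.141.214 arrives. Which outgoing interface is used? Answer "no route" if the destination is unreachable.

Routes whose prefix contains 207.65.141.214:
  207.64.0.0/11 (207.64.0.0 - 207.95.255.255) -> ens7
  207.65.0.0/16 (207.65.0.0 - 207.65.255.255) -> ens11
  207.65.128.0/17 (207.65.128.0 - 207.65.255.255) -> ens4
More-specific entries that do NOT match:
  207.65.141.192/29 (207.65.141.192 - 207.65.141.199) does not contain 207.65.141.214
  207.67.141.208/29 (207.67.141.208 - 207.67.141.215) does not contain 207.65.141.214
  207.65.141.216/29 (207.65.141.216 - 207.65.141.223) does not contain 207.65.141.214
  207.65.141.240/28 (207.65.141.240 - 207.65.141.255) does not contain 207.65.141.214
  207.65.137.128/25 (207.65.137.128 - 207.65.137.255) does not contain 207.65.141.214
  207.65.132.0/23 (207.65.132.0 - 207.65.133.255) does not contain 207.65.141.214
  207.65.132.0/22 (207.65.132.0 - 207.65.135.255) does not contain 207.65.141.214
Longest matching prefix is /17 -> interface ens4.

ens4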